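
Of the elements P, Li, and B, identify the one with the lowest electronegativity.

EN rises left→right (higher Z_eff, smaller atoms) and falls top→bottom (larger, more shielded atoms).
Here both period and group differ, so the two effects have to be weighed against each other.
B > Li: B lies to the right of Li in period 2, so the across-period effect alone puts B higher.
P > B: period and group pull opposite ways; the across-period shift dominates (2.19 vs 2.04).
Approximate values (Pauling): Li 0.98, B 2.04, P 2.19.
The lowest electronegativity among these belongs to Li.

Li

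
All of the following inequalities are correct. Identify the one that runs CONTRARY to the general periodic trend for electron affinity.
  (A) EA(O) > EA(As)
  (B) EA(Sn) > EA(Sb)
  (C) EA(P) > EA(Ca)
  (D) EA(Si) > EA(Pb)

(B)

The general trend: electron affinity increases across a period and decreases down a group.
(A) O (period 2, group 16) vs As (period 4, group 15): the stated order agrees with the simple trend.
(B) Sn (period 5, group 14) vs Sb (period 5, group 15): the stated order contradicts the simple trend.
(C) P (period 3, group 15) vs Ca (period 4, group 2): the stated order agrees with the simple trend.
(D) Si (period 3, group 14) vs Pb (period 6, group 14): the stated order agrees with the simple trend.
The exception is (B): adding an electron to Sb's half-filled 5p³ is unfavourable, so Sn has the more exothermic EA.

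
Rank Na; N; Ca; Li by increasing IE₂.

After 1 electron has been removed, what remains? Na⁺ is the bare [Ne] core; N⁺ still has 4 valence electrons; Ca⁺ still has 1 valence electron; Li⁺ is the bare [He] core.
Core electrons are held far more tightly than valence electrons, so Na and Li top the IE_2 order.
Valence configurations: N⁺ [He]2s²2p², Ca⁺ [Ar]4s¹.
The numbers (kJ/mol): Na 4562, N 2856, Ca 1145, Li 7298.
Overall IE_2 order: Ca < N < Na < Li.

Ca < N < Na < Li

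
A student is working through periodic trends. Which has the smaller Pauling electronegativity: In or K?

K is in period 4, group 1; In is in period 5, group 13.
Atoms toward the upper right of the periodic table pull bonding electrons most strongly.
Neither a single period nor a single group — weigh both effects.
In > K: the two effects oppose for this pair; the across-period effect wins (1.78 vs 0.82).
Tabulated electronegativity (Pauling): K 0.82, In 1.78.
So K has the smaller Pauling electronegativity (K < In).

K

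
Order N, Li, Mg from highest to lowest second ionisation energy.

After 1 electron has been removed, what remains? N⁺ still has 4 valence electrons; Li⁺ is the bare [He] core; Mg⁺ still has 1 valence electron.
Pulling an electron out of a noble-gas core costs far more than removing a remaining valence electron, so Li sits at the high end of IE_2.
Valence configurations: N⁺ [He]2s²2p², Mg⁺ [Ne]3s¹.
The numbers (kJ/mol): N 2856, Li 7298, Mg 1451.
Overall IE_2 order: Mg < N < Li.

Li > N > Mg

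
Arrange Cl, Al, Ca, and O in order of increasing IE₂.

IE_2 is the cost of taking one more electron from the +1 cation: Cl⁺ still has 6 valence electrons; Al⁺ still has 2 valence electrons; Ca⁺ still has 1 valence electron; O⁺ still has 5 valence electrons.
All are still removing valence electrons, so compare the +1 ions as you would atoms: IE_2 generally rises across a period (higher Z_eff) and falls down a group (larger shell), subject to the usual subshell exceptions.
Valence configurations: Cl⁺ [Ne]3s²3p⁴, Al⁺ [Ne]3s², Ca⁺ [Ar]4s¹, O⁺ [He]2s²2p³.
The numbers (kJ/mol): Cl 2298, Al 1817, Ca 1145, O 3388.
Putting it together, IE_2: Ca < Al < Cl < O.

Ca, Al, Cl, O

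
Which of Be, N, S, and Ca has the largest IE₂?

N

After 1 electron has been removed, what remains? Be⁺ still has 1 valence electron; N⁺ still has 4 valence electrons; S⁺ still has 5 valence electrons; Ca⁺ still has 1 valence electron.
All are still removing valence electrons, so compare the +1 ions as you would atoms: IE_2 generally rises across a period (higher Z_eff) and falls down a group (larger shell), subject to the usual subshell exceptions.
Valence configurations: Be⁺ [He]2s¹, N⁺ [He]2s²2p², S⁺ [Ne]3s²3p³, Ca⁺ [Ar]4s¹.
Approximate IE_2 values (kJ/mol): Be 1757, N 2856, S 2252, Ca 1145.
Overall IE_2 order: Ca < Be < S < N.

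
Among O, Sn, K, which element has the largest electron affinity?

O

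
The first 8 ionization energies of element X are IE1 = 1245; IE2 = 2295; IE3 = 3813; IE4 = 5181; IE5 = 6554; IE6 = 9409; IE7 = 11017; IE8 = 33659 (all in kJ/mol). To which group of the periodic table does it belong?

Group 17

Look for the largest jump between consecutive ionization energies: IE8/IE7 ≈ 3.1, far larger than any earlier ratio.
That jump marks the point where a core electron is being removed. So the atom has 7 valence electrons.
A main-group element with 7 valence electrons is in group 17.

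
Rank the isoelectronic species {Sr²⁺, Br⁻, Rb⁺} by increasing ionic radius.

All of these have 36 electrons, so size is governed by nuclear charge alone: the more protons, the stronger the pull on the same electron cloud, and the smaller the ion.
Nuclear charges: Sr²⁺ (Z=38), Rb⁺ (Z=37), Br⁻ (Z=35).
Smallest to largest: Sr²⁺ < Rb⁺ < Br⁻.

Sr²⁺, Rb⁺, Br⁻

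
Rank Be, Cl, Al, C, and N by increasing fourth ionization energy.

IE_4 is the cost of taking one more electron from the +3 cation: Be³⁺ is already 1 electron into the core; Cl³⁺ still has 4 valence electrons; Al³⁺ is the bare [Ne] core; C³⁺ still has 1 valence electron; N³⁺ still has 2 valence electrons.
Core electrons are held far more tightly than valence electrons, so Al and Be top the IE_4 order.
Valence configurations: Cl³⁺ [Ne]3s²3p², C³⁺ [He]2s¹, N³⁺ [He]2s².
The numbers (kJ/mol): Be 21007, Cl 5159, Al 11577, C 6223, N 7475.
So the fourth ionization energies run Cl < C < N < Al < Be.

Cl < C < N < Al < Be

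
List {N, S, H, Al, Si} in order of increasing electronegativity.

Al < Si < H < S < N

H is in period 1, group 1; N is in period 2, group 15; Al is in period 3, group 13; Si is in period 3, group 14; S is in period 3, group 16.
Electronegativity increases across a period and decreases down a group, tracking effective nuclear charge and atomic size.
These span different periods and groups, so the two trends combine.
Si > Al: Si lies to the right of Al in period 3, so the across-period effect alone puts Si higher.
H > Si: period and group pull opposite ways; the down-group shift dominates (2.20 vs 1.90).
S > H: the two effects oppose for this pair; the across-period effect wins (2.58 vs 2.20).
N > S: the two effects oppose for this pair; the down-group effect wins (3.04 vs 2.58).
For reference (Pauling): H 2.20, N 3.04, Al 1.61, Si 1.90, S 2.58.
So from lowest to highest: Al < Si < H < S < N.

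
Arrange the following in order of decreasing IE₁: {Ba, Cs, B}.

B > Ba > Cs

B is in period 2, group 13; Cs is in period 6, group 1; Ba is in period 6, group 2.
Removing the outermost electron gets harder across a period and easier down a group.
Here both period and group differ, so the two effects have to be weighed against each other.
Ba > Cs: both are in period 6; the period trend gives Ba the larger value.
B > Ba: relative to Ba, both the across-period and down-group shifts push B's first ionization energy up.
Approximate values (kJ/mol): B 801, Cs 376, Ba 503.
So from highest to lowest: B > Ba > Cs.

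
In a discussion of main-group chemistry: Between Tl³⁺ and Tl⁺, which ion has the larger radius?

Tl⁺

Both ions have Z = 81 protons, but Tl³⁺ has lost more electrons, so its remaining electrons feel a larger effective nuclear charge per electron and are pulled in more tightly.
Higher positive charge → smaller ion, so Tl⁺ > Tl³⁺.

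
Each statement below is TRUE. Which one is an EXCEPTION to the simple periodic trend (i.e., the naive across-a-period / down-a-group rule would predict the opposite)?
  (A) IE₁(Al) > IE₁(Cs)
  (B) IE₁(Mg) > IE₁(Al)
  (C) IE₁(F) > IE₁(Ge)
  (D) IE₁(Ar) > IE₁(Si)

(B)

The general trend: first ionization energy increases across a period and decreases down a group.
(A) Al (period 3, group 13) vs Cs (period 6, group 1): the stated order agrees with the simple trend.
(B) Mg (period 3, group 2) vs Al (period 3, group 13): the stated order contradicts the simple trend.
(C) F (period 2, group 17) vs Ge (period 4, group 14): the stated order agrees with the simple trend.
(D) Ar (period 3, group 18) vs Si (period 3, group 14): the stated order agrees with the simple trend.
The exception is (B): Al's single 3p electron is easier to remove than one from Mg's filled 3s².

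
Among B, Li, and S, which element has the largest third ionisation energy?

After 2 electrons have been removed, what remains? B²⁺ still has 1 valence electron; Li²⁺ is already 1 electron into the core; S²⁺ still has 4 valence electrons.
Core electrons are held far more tightly than valence electrons, so Li tops the IE_3 order.
Valence configurations: B²⁺ [He]2s¹, S²⁺ [Ne]3s²3p².
Tabulated IE_3 (kJ/mol): B 3660, Li 11815, S 3357.
Hence IE_3: S < B < Li.

Li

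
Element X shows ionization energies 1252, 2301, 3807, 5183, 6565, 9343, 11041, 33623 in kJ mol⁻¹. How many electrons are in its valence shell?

7

Look for the largest jump between consecutive ionization energies: IE8/IE7 ≈ 3.0, far larger than any earlier ratio.
That jump marks the point where a core electron is being removed. So the atom has 7 valence electrons.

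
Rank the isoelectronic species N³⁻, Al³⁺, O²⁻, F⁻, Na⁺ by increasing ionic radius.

All of these have 10 electrons, so size is governed by nuclear charge alone: the more protons, the stronger the pull on the same electron cloud, and the smaller the ion.
Nuclear charges: Al³⁺ (Z=13), Na⁺ (Z=11), F⁻ (Z=9), O²⁻ (Z=8), N³⁻ (Z=7).
Smallest to largest: Al³⁺ < Na⁺ < F⁻ < O²⁻ < N³⁻.

Al³⁺ < Na⁺ < F⁻ < O²⁻ < N³⁻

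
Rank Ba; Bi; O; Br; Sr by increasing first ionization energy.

O is in period 2, group 16; Br is in period 4, group 17; Sr is in period 5, group 2; Ba is in period 6, group 2; Bi is in period 6, group 15.
IE₁ increases left→right with effective nuclear charge and decreases top→bottom as the valence shell moves farther out.
Here both period and group differ, so the two effects have to be weighed against each other.
Sr > Ba: they share group 2; the group trend gives Sr the larger value.
Bi > Sr: period and group pull opposite ways; the across-period shift dominates (703 vs 550 kJ/mol).
Br > Bi: both effects reinforce here, so Br is clearly the higher of the two.
O > Br: the two effects oppose for this pair; the down-group effect wins (1314 vs 1140 kJ/mol).
For reference (kJ/mol): O 1314, Br 1140, Sr 550, Ba 503, Bi 703.
So from lowest to highest: Ba < Sr < Bi < Br < O.

Ba < Sr < Bi < Br < O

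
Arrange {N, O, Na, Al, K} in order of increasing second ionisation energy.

Al < N < K < O < Na

IE_2 is the cost of taking one more electron from the +1 cation: N⁺ still has 4 valence electrons; O⁺ still has 5 valence electrons; Na⁺ is the bare [Ne] core; Al⁺ still has 2 valence electrons; K⁺ is the bare [Ar] core.
Usually core removal costs more than valence removal, but here the competition is close: a tightly held n=2 valence electron can cost more to remove than an n=3 core electron, so the actual values have to decide it.
Valence configurations: N⁺ [He]2s²2p², O⁺ [He]2s²2p³, Al⁺ [Ne]3s².
Approximate IE_2 values (kJ/mol): N 2856, O 3388, Na 4562, Al 1817, K 3052.
Putting it together, IE_2: Al < N < K < O < Na.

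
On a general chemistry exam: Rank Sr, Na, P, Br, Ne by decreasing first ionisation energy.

Ne is in period 2, group 18; Na is in period 3, group 1; P is in period 3, group 15; Br is in period 4, group 17; Sr is in period 5, group 2.
IE₁ increases left→right with effective nuclear charge and decreases top→bottom as the valence shell moves farther out.
Here both period and group differ, so the two effects have to be weighed against each other.
Sr > Na: the two effects oppose for this pair; the across-period effect wins (550 vs 496 kJ/mol).
P > Sr: relative to Sr, both the across-period and down-group shifts push P's first ionization energy up.
Br > P: period and group pull opposite ways; the across-period shift dominates (1140 vs 1012 kJ/mol).
Ne > Br: relative to Br, both the across-period and down-group shifts push Ne's first ionization energy up.
Tabulated first ionization energy (kJ/mol): Ne 2081, Na 496, P 1012, Br 1140, Sr 550.
So from highest to lowest: Ne > Br > P > Sr > Na.

Ne > Br > P > Sr > Na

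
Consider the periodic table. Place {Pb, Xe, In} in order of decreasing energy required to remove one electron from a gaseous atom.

Xe > Pb > In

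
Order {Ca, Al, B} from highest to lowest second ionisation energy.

B, Al, Ca

Consider each +1 ion: Ca⁺ still has 1 valence electron; Al⁺ still has 2 valence electrons; B⁺ still has 2 valence electrons.
All are still removing valence electrons, so compare the +1 ions as you would atoms: IE_2 generally rises across a period (higher Z_eff) and falls down a group (larger shell), subject to the usual subshell exceptions.
Valence configurations: Ca⁺ [Ar]4s¹, Al⁺ [Ne]3s², B⁺ [He]2s².
Tabulated IE_2 (kJ/mol): Ca 1145, Al 1817, B 2427.
Overall IE_2 order: Ca < Al < B.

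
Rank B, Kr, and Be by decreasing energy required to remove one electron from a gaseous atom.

IE₁ increases left→right with effective nuclear charge and decreases top→bottom as the valence shell moves farther out.
Neither a single period nor a single group — weigh both effects.
Be > B: this pair runs against the simple trend — see the exception note.
Kr > Be: the two effects oppose for this pair; the across-period effect wins (1351 vs 900 kJ/mol).
Note the exception: Be has a higher first ionization energy than B, contrary to the simple trend — removing B's lone 2p electron is easier than breaking Be's filled 2s².
Approximate values (kJ/mol): Be 900, B 801, Kr 1351.
So from highest to lowest: Kr > Be > B.

Kr > Be > B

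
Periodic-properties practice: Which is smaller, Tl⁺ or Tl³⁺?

Tl³⁺

Both ions have Z = 81 protons, but Tl³⁺ has lost more electrons, so its remaining electrons feel a larger effective nuclear charge per electron and are pulled in more tightly.
Higher positive charge → smaller ion, so Tl⁺ > Tl³⁺.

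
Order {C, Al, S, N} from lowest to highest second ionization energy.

Al < S < C < N

Consider each +1 ion: C⁺ still has 3 valence electrons; Al⁺ still has 2 valence electrons; S⁺ still has 5 valence electrons; N⁺ still has 4 valence electrons.
All are still removing valence electrons, so compare the +1 ions as you would atoms: IE_2 generally rises across a period (higher Z_eff) and falls down a group (larger shell), subject to the usual subshell exceptions.
Valence configurations: C⁺ [He]2s²2p¹, Al⁺ [Ne]3s², S⁺ [Ne]3s²3p³, N⁺ [He]2s²2p².
The numbers (kJ/mol): C 2353, Al 1817, S 2252, N 2856.
So the second ionization energies run Al < S < C < N.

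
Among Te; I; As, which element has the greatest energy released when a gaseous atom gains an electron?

As is in period 4, group 15; Te is in period 5, group 16; I is in period 5, group 17.
Atoms with high Z_eff and room in the valence shell (especially the halogens) have the most exothermic electron affinities.
These span different periods and groups, so the two trends combine.
Te > As: the two effects oppose for this pair; the across-period effect wins (190 vs 78 kJ/mol).
I > Te: I lies to the right of Te in period 5, so the across-period effect alone puts I higher.
For reference (kJ/mol): As 78, Te 190, I 295.
The greatest energy released when a gaseous atom gains an electron among these belongs to I.

I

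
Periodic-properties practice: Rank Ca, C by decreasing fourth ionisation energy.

Consider each +3 ion: Ca³⁺ is already 1 electron into the core; C³⁺ still has 1 valence electron.
Breaking into a closed-shell core is much more expensive than removing a leftover valence electron — Ca has the largest IE_4 here.
Approximate IE_4 values (kJ/mol): Ca 6491, C 6223.
Overall IE_4 order: C < Ca.

Ca, C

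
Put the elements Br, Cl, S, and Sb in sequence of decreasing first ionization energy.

S is in period 3, group 16; Cl is in period 3, group 17; Br is in period 4, group 17; Sb is in period 5, group 15.
Removing the outermost electron gets harder across a period and easier down a group.
Neither a single period nor a single group — weigh both effects.
S > Sb: both effects reinforce here, so S is clearly the higher of the two.
Br > S: period and group pull opposite ways; the across-period shift dominates (1140 vs 1000 kJ/mol).
Cl > Br: Cl sits above Br in group 17, so the down-group effect alone puts Cl higher.
Tabulated first ionization energy (kJ/mol): S 1000, Cl 1251, Br 1140, Sb 831.
So from highest to lowest: Cl > Br > S > Sb.

Cl, Br, S, Sb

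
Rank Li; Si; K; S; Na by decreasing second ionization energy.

Li > Na > K > S > Si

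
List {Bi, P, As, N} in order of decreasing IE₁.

N > P > As > Bi

N is in period 2, group 15; P is in period 3, group 15; As is in period 4, group 15; Bi is in period 6, group 15.
Across a period the outer electron is held more tightly (higher IE₁); down a group it sits in a higher shell, more shielded, and comes off more easily.
All are in group 15, so first ionization energy increases up the group.
So from highest to lowest: N > P > As > Bi.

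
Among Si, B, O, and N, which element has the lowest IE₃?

Si

The third ionization energy removes an electron from the +2 ion. For each element: Si²⁺ still has 2 valence electrons; B²⁺ still has 1 valence electron; O²⁺ still has 4 valence electrons; N²⁺ still has 3 valence electrons.
All are still removing valence electrons, so compare the +2 ions as you would atoms: IE_3 generally rises across a period (higher Z_eff) and falls down a group (larger shell), subject to the usual subshell exceptions.
Valence configurations: Si²⁺ [Ne]3s², B²⁺ [He]2s¹, O²⁺ [He]2s²2p², N²⁺ [He]2s²2p¹.
Tabulated IE_3 (kJ/mol): Si 3232, B 3660, O 5300, N 4578.
Putting it together, IE_3: Si < B < N < O.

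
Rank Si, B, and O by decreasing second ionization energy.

O, B, Si

After 1 electron has been removed, what remains? Si⁺ still has 3 valence electrons; B⁺ still has 2 valence electrons; O⁺ still has 5 valence electrons.
All are still removing valence electrons, so compare the +1 ions as you would atoms: IE_2 generally rises across a period (higher Z_eff) and falls down a group (larger shell), subject to the usual subshell exceptions.
Valence configurations: Si⁺ [Ne]3s²3p¹, B⁺ [He]2s², O⁺ [He]2s²2p³.
The numbers (kJ/mol): Si 1577, B 2427, O 3388.
Overall IE_2 order: Si < B < O.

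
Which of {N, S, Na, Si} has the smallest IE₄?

Si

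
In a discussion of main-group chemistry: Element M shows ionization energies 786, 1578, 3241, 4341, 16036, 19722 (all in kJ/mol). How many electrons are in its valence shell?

Look for the largest jump between consecutive ionization energies: IE5/IE4 ≈ 3.7, far larger than any earlier ratio.
That jump marks the point where a core electron is being removed. So the atom has 4 valence electrons.

4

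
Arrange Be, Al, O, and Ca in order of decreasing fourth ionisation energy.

Be > Al > O > Ca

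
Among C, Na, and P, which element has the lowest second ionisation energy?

After 1 electron has been removed, what remains? C⁺ still has 3 valence electrons; Na⁺ is the bare [Ne] core; P⁺ still has 4 valence electrons.
Breaking into a closed-shell core is much more expensive than removing a leftover valence electron — Na has the largest IE_2 here.
Valence configurations: C⁺ [He]2s²2p¹, P⁺ [Ne]3s²3p².
Approximate IE_2 values (kJ/mol): C 2353, Na 4562, P 1907.
Hence IE_2: P < C < Na.

P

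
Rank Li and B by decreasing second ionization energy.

Li, B

IE_2 is the cost of taking one more electron from the +1 cation: Li⁺ is the bare [He] core; B⁺ still has 2 valence electrons.
Pulling an electron out of a noble-gas core costs far more than removing a remaining valence electron, so Li sits at the high end of IE_2.
Tabulated IE_2 (kJ/mol): Li 7298, B 2427.
Putting it together, IE_2: B < Li.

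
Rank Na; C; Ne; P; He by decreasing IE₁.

He > Ne > C > P > Na

He is in period 1, group 18; C is in period 2, group 14; Ne is in period 2, group 18; Na is in period 3, group 1; P is in period 3, group 15.
Removing the outermost electron gets harder across a period and easier down a group.
Here both period and group differ, so the two effects have to be weighed against each other.
P > Na: both are in period 3; the period trend gives P the larger value.
C > P: period and group pull opposite ways; the down-group shift dominates (1086 vs 1012 kJ/mol).
Ne > C: both are in period 2; the period trend gives Ne the larger value.
He > Ne: He sits above Ne in group 18, so the down-group effect alone puts He higher.
Approximate values (kJ/mol): He 2372, C 1086, Ne 2081, Na 496, P 1012.
So from highest to lowest: He > Ne > C > P > Na.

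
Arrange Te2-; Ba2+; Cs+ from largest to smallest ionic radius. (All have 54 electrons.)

All of these have 54 electrons, so size is governed by nuclear charge alone: the more protons, the stronger the pull on the same electron cloud, and the smaller the ion.
Nuclear charges: Ba2+ (Z=56), Cs+ (Z=55), Te2- (Z=52).
Largest to smallest: Te2- > Cs+ > Ba2+.

Te2- > Cs+ > Ba2+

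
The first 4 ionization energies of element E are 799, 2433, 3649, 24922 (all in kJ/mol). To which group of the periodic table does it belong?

Look for the largest jump between consecutive ionization energies: IE4/IE3 ≈ 6.8, far larger than any earlier ratio.
That jump marks the point where a core electron is being removed. So the atom has 3 valence electrons.
A main-group element with 3 valence electrons is in group 13.

Group 13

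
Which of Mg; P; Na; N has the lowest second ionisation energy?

Mg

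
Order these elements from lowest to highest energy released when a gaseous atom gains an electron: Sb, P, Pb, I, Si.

Pb, P, Sb, Si, I

Si is in period 3, group 14; P is in period 3, group 15; Sb is in period 5, group 15; I is in period 5, group 17; Pb is in period 6, group 14.
Adding an electron releases more energy for atoms nearer the top right (short of the noble gases).
These span different periods and groups, so the two trends combine.
P > Pb: relative to Pb, both the across-period and down-group shifts push P's electron affinity up.
Sb > P: this pair runs against the simple trend — see the exception note.
Si > Sb: the two effects oppose for this pair; the down-group effect wins (134 vs 103 kJ/mol).
I > Si: the two effects oppose for this pair; the across-period effect wins (295 vs 134 kJ/mol).
Note the exception: Sb has a higher electron affinity than P, contrary to the simple trend — both are half-filled np³, but the pairing/repulsion penalty for the added electron shrinks as the p orbitals become larger and more diffuse down the group, and for Sb that outweighs the weaker nuclear attraction.
Note the exception: Si has a higher electron affinity than P, contrary to the simple trend — adding an electron to P's half-filled 3p³ is unfavourable, so Si (3p²) has the more exothermic EA.
For reference (kJ/mol): Si 134, P 72, Sb 103, I 295, Pb 35.
So from lowest to highest: Pb < P < Sb < Si < I.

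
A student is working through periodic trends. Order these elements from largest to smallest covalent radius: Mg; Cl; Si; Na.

Na is in period 3, group 1; Mg is in period 3, group 2; Si is in period 3, group 14; Cl is in period 3, group 17.
Moving right in a period, electrons are added to the same shell under a stronger nuclear pull, so atoms get smaller; moving down, a new shell is opened and atoms get larger.
All lie in period 3, so atomic radius increases right to left.
So from largest to smallest: Na > Mg > Si > Cl.

Na, Mg, Si, Cl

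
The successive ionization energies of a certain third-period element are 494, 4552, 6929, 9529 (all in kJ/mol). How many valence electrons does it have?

1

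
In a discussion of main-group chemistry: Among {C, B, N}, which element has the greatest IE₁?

B is in period 2, group 13; C is in period 2, group 14; N is in period 2, group 15.
Across a period the outer electron is held more tightly (higher IE₁); down a group it sits in a higher shell, more shielded, and comes off more easily.
All lie in period 2, so first ionization energy increases left to right.
The greatest IE₁ among these belongs to N.

N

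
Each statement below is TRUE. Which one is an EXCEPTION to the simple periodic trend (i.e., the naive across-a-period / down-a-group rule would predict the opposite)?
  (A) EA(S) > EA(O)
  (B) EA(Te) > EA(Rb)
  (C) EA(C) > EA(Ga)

The general trend: electron affinity increases across a period and decreases down a group.
(A) S (period 3, group 16) vs O (period 2, group 16): the stated order contradicts the simple trend.
(B) Te (period 5, group 16) vs Rb (period 5, group 1): the stated order agrees with the simple trend.
(C) C (period 2, group 14) vs Ga (period 4, group 13): the stated order agrees with the simple trend.
The exception is (A): the compact 2p subshell of O repels the added electron more than S's larger 3p does.

(A)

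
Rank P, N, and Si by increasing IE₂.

Consider each +1 ion: P⁺ still has 4 valence electrons; N⁺ still has 4 valence electrons; Si⁺ still has 3 valence electrons.
All are still removing valence electrons, so compare the +1 ions as you would atoms: IE_2 generally rises across a period (higher Z_eff) and falls down a group (larger shell), subject to the usual subshell exceptions.
Valence configurations: P⁺ [Ne]3s²3p², N⁺ [He]2s²2p², Si⁺ [Ne]3s²3p¹.
The numbers (kJ/mol): P 1907, N 2856, Si 1577.
Overall IE_2 order: Si < P < N.

Si < P < N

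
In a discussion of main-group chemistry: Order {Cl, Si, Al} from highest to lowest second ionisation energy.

After 1 electron has been removed, what remains? Cl⁺ still has 6 valence electrons; Si⁺ still has 3 valence electrons; Al⁺ still has 2 valence electrons.
All are still removing valence electrons, so compare the +1 ions as you would atoms: IE_2 generally rises across a period (higher Z_eff) and falls down a group (larger shell), subject to the usual subshell exceptions.
Valence configurations: Cl⁺ [Ne]3s²3p⁴, Si⁺ [Ne]3s²3p¹, Al⁺ [Ne]3s².
Si⁺ loses a lone 3p electron whereas Al⁺ must break into a filled 3s² pair, so IE_2(Al) > IE_2(Si) even though Si has the higher nuclear charge.
The numbers (kJ/mol): Cl 2298, Si 1577, Al 1817.
Overall IE_2 order: Si < Al < Cl.

Cl > Al > Si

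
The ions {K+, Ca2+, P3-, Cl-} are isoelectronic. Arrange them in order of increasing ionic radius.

Ca2+ < K+ < Cl- < P3-

All of these have 18 electrons, so size is governed by nuclear charge alone: the more protons, the stronger the pull on the same electron cloud, and the smaller the ion.
Nuclear charges: Ca2+ (Z=20), K+ (Z=19), Cl- (Z=17), P3- (Z=15).
Smallest to largest: Ca2+ < K+ < Cl- < P3-.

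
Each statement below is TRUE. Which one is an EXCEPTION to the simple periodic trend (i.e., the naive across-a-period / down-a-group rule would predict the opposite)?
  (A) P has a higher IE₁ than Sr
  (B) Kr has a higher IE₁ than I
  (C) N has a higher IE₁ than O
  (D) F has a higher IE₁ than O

The general trend: IE₁ increases across a period and decreases down a group.
(A) P (period 3, group 15) vs Sr (period 5, group 2): the stated order agrees with the simple trend.
(B) Kr (period 4, group 18) vs I (period 5, group 17): the stated order agrees with the simple trend.
(C) N (period 2, group 15) vs O (period 2, group 16): the stated order contradicts the simple trend.
(D) F (period 2, group 17) vs O (period 2, group 16): the stated order agrees with the simple trend.
The exception is (C): pairing an electron in O's 2p⁴ costs repulsion energy, so O ionizes more easily than half-filled N (2p³).

(C)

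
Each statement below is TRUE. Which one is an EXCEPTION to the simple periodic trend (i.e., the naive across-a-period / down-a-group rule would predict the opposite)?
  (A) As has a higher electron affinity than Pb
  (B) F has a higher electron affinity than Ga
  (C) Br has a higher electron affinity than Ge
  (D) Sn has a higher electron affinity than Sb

(D)

The general trend: electron affinity increases across a period and decreases down a group.
(A) As (period 4, group 15) vs Pb (period 6, group 14): the stated order agrees with the simple trend.
(B) F (period 2, group 17) vs Ga (period 4, group 13): the stated order agrees with the simple trend.
(C) Br (period 4, group 17) vs Ge (period 4, group 14): the stated order agrees with the simple trend.
(D) Sn (period 5, group 14) vs Sb (period 5, group 15): the stated order contradicts the simple trend.
The exception is (D): adding an electron to Sb's half-filled 5p³ is unfavourable, so Sn has the more exothermic EA.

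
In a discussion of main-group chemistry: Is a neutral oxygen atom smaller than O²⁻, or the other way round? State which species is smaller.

O

Forming O²⁻ adds 2 electrons to O. More electron–electron repulsion in the same shell, with unchanged nuclear charge, lets the cloud expand.
An anion is larger than its parent atom: O²⁻ > O.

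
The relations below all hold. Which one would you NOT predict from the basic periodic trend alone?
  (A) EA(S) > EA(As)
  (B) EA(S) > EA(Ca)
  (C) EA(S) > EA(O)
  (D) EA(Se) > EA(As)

The general trend: electron affinity increases across a period and decreases down a group.
(A) S (period 3, group 16) vs As (period 4, group 15): the stated order agrees with the simple trend.
(B) S (period 3, group 16) vs Ca (period 4, group 2): the stated order agrees with the simple trend.
(C) S (period 3, group 16) vs O (period 2, group 16): the stated order contradicts the simple trend.
(D) Se (period 4, group 16) vs As (period 4, group 15): the stated order agrees with the simple trend.
The exception is (C): the compact 2p subshell of O repels the added electron more than S's larger 3p does.

(C)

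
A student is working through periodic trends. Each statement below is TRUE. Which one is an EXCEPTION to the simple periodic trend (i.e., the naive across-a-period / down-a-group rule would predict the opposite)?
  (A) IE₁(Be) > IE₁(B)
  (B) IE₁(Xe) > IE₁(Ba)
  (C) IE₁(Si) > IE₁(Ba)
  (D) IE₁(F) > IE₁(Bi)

The general trend: first ionisation energy increases across a period and decreases down a group.
(A) Be (period 2, group 2) vs B (period 2, group 13): the stated order contradicts the simple trend.
(B) Xe (period 5, group 18) vs Ba (period 6, group 2): the stated order agrees with the simple trend.
(C) Si (period 3, group 14) vs Ba (period 6, group 2): the stated order agrees with the simple trend.
(D) F (period 2, group 17) vs Bi (period 6, group 15): the stated order agrees with the simple trend.
The exception is (A): removing B's lone 2p electron is easier than breaking Be's filled 2s².

(A)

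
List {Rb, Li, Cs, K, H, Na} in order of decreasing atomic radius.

H is in period 1, group 1; Li is in period 2, group 1; Na is in period 3, group 1; K is in period 4, group 1; Rb is in period 5, group 1; Cs is in period 6, group 1.
Radius decreases left→right (rising Z_eff, same n) and increases top→bottom (higher n).
All are in group 1, so atomic radius increases down the group.
So from largest to smallest: Cs > Rb > K > Na > Li > H.

Cs > Rb > K > Na > Li > H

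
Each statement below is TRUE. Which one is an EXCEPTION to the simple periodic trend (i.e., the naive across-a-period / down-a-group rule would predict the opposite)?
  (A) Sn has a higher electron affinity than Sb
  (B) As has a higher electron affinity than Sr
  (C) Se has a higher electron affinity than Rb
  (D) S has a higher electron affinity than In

(A)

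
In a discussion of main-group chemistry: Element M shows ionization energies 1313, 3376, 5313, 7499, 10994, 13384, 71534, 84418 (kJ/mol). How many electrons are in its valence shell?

Look for the largest jump between consecutive ionization energies: IE7/IE6 ≈ 5.3, far larger than any earlier ratio.
That jump marks the point where a core electron is being removed. So the atom has 6 valence electrons.

6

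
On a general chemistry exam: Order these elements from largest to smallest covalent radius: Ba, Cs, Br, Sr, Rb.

Cs, Rb, Ba, Sr, Br

Br is in period 4, group 17; Rb is in period 5, group 1; Sr is in period 5, group 2; Cs is in period 6, group 1; Ba is in period 6, group 2.
Across a period the added protons contract the valence shell; down a group each new principal shell makes the atom larger.
Neither a single period nor a single group — weigh both effects.
Sr > Br: relative to Br, both the across-period and down-group shifts push Sr's atomic radius up.
Ba > Sr: they share group 2; the group trend gives Ba the larger value.
Rb > Ba: period and group pull opposite ways; the across-period shift dominates (210 vs 196 pm).
Cs > Rb: they share group 1; the group trend gives Cs the larger value.
Tabulated atomic radius (pm): Br 114, Rb 210, Sr 185, Cs 232, Ba 196.
So from largest to smallest: Cs > Rb > Ba > Sr > Br.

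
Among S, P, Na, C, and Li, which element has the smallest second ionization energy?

P

The second ionization energy removes an electron from the +1 ion. For each element: S⁺ still has 5 valence electrons; P⁺ still has 4 valence electrons; Na⁺ is the bare [Ne] core; C⁺ still has 3 valence electrons; Li⁺ is the bare [He] core.
Core electrons are held far more tightly than valence electrons, so Na and Li top the IE_2 order.
Valence configurations: S⁺ [Ne]3s²3p³, P⁺ [Ne]3s²3p², C⁺ [He]2s²2p¹.
Approximate IE_2 values (kJ/mol): S 2252, P 1907, Na 4562, C 2353, Li 7298.
So the second ionization energies run P < S < C < Na < Li.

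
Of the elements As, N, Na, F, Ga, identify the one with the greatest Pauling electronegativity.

N is in period 2, group 15; F is in period 2, group 17; Na is in period 3, group 1; Ga is in period 4, group 13; As is in period 4, group 15.
EN rises left→right (higher Z_eff, smaller atoms) and falls top→bottom (larger, more shielded atoms).
Here both period and group differ, so the two effects have to be weighed against each other.
Ga > Na: the two effects oppose for this pair; the across-period effect wins (1.81 vs 0.93).
As > Ga: both are in period 4; the period trend gives As the larger value.
N > As: N sits above As in group 15, so the down-group effect alone puts N higher.
F > N: F lies to the right of N in period 2, so the across-period effect alone puts F higher.
For reference (Pauling): N 3.04, F 3.98, Na 0.93, Ga 1.81, As 2.18.
The greatest Pauling electronegativity among these belongs to F.

F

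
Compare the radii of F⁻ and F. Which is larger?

Forming F⁻ adds 1 electron to F. More electron–electron repulsion in the same shell, with unchanged nuclear charge, lets the cloud expand.
An anion is larger than its parent atom: F⁻ > F.

F⁻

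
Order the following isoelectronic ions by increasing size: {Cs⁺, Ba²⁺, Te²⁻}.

Ba²⁺ < Cs⁺ < Te²⁻

All of these have 54 electrons, so size is governed by nuclear charge alone: the more protons, the stronger the pull on the same electron cloud, and the smaller the ion.
Nuclear charges: Ba²⁺ (Z=56), Cs⁺ (Z=55), Te²⁻ (Z=52).
Smallest to largest: Ba²⁺ < Cs⁺ < Te²⁻.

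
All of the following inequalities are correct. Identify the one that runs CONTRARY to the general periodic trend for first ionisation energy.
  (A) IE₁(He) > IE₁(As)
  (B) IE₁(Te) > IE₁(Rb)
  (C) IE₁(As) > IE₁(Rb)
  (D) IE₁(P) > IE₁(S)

(D)

The general trend: first ionisation energy increases across a period and decreases down a group.
(A) He (period 1, group 18) vs As (period 4, group 15): the stated order agrees with the simple trend.
(B) Te (period 5, group 16) vs Rb (period 5, group 1): the stated order agrees with the simple trend.
(C) As (period 4, group 15) vs Rb (period 5, group 1): the stated order agrees with the simple trend.
(D) P (period 3, group 15) vs S (period 3, group 16): the stated order contradicts the simple trend.
The exception is (D): S (3p⁴) ionizes more easily than half-filled P (3p³) because the paired 3p electron in S is pushed out by e⁻–e⁻ repulsion.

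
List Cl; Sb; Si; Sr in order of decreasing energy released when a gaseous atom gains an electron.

Si is in period 3, group 14; Cl is in period 3, group 17; Sr is in period 5, group 2; Sb is in period 5, group 15.
EA tends to increase across a period and decrease down a group, though the pattern is less regular than for IE or radius.
Here both period and group differ, so the two effects have to be weighed against each other.
Sb > Sr: Sb lies to the right of Sr in period 5, so the across-period effect alone puts Sb higher.
Si > Sb: the two effects oppose for this pair; the down-group effect wins (134 vs 103 kJ/mol).
Cl > Si: both are in period 3; the period trend gives Cl the larger value.
Approximate values (kJ/mol): Si 134, Cl 349, Sr 5, Sb 103.
So from highest to lowest: Cl > Si > Sb > Sr.

Cl > Si > Sb > Sr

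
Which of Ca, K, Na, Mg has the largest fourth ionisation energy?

IE_4 is the cost of taking one more electron from the +3 cation: Ca³⁺ is already 1 electron into the core; K³⁺ is already 2 electrons into the core; Na³⁺ is already 2 electrons into the core; Mg³⁺ is already 1 electron into the core.
All of these are removing an electron from a noble-gas core or deeper; the smaller core (lower principal quantum number) is held far more tightly, and within a period the higher nuclear charge binds the same core more tightly.
Approximate IE_4 values (kJ/mol): Ca 6491, K 5877, Na 9543, Mg 10543.
Putting it together, IE_4: K < Ca < Na < Mg.

Mg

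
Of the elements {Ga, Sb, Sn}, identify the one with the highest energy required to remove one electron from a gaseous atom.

Ga is in period 4, group 13; Sn is in period 5, group 14; Sb is in period 5, group 15.
Removing the outermost electron gets harder across a period and easier down a group.
Neither a single period nor a single group — weigh both effects.
Sn > Ga: period and group pull opposite ways; the across-period shift dominates (709 vs 579 kJ/mol).
Sb > Sn: Sb lies to the right of Sn in period 5, so the across-period effect alone puts Sb higher.
Tabulated first ionization energy (kJ/mol): Ga 579, Sn 709, Sb 831.
The highest energy required to remove one electron from a gaseous atom among these belongs to Sb.

Sb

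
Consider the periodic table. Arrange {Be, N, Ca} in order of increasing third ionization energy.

N, Ca, Be

Consider each +2 ion: Be²⁺ is the bare [He] core; N²⁺ still has 3 valence electrons; Ca²⁺ is the bare [Ar] core.
Pulling an electron out of a noble-gas core costs far more than removing a remaining valence electron, so Ca and Be sit at the high end of IE_3.
Approximate IE_3 values (kJ/mol): Be 14849, N 4578, Ca 4912.
Hence IE_3: N < Ca < Be.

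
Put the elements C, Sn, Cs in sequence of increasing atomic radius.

C is in period 2, group 14; Sn is in period 5, group 14; Cs is in period 6, group 1.
Across a period the added protons contract the valence shell; down a group each new principal shell makes the atom larger.
These span different periods and groups, so the two trends combine.
Sn > C: they share group 14; the group trend gives Sn the larger value.
Cs > Sn: both effects reinforce here, so Cs is clearly the larger of the two.
Tabulated atomic radius (pm): C 75, Sn 140, Cs 232.
So from smallest to largest: C < Sn < Cs.

C < Sn < Cs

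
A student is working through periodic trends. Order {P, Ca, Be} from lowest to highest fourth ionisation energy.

P < Ca < Be

The fourth ionization energy removes an electron from the +3 ion. For each element: P³⁺ still has 2 valence electrons; Ca³⁺ is already 1 electron into the core; Be³⁺ is already 1 electron into the core.
Core electrons are held far more tightly than valence electrons, so Ca and Be top the IE_4 order.
Approximate IE_4 values (kJ/mol): P 4964, Ca 6491, Be 21007.
Putting it together, IE_4: P < Ca < Be.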